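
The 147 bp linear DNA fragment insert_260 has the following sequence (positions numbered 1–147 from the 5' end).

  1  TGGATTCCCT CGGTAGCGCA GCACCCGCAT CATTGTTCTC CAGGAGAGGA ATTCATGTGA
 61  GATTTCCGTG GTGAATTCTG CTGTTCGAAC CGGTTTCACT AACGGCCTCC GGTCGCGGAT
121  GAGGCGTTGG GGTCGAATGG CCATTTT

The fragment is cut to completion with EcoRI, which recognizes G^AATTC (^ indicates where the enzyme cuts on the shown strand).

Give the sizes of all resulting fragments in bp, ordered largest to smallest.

EcoRI sites (GAATTC) start at positions 49, 73.
EcoRI cuts after the first base of each site, so after positions 49, 73.
Linear molecule, 2 cuts → 3 fragments:
  1–49 → 49 bp
  50–73 → 24 bp
  74–147 → 74 bp
Sorted largest to smallest: 74, 49, 24 bp.

74, 49, 24 bp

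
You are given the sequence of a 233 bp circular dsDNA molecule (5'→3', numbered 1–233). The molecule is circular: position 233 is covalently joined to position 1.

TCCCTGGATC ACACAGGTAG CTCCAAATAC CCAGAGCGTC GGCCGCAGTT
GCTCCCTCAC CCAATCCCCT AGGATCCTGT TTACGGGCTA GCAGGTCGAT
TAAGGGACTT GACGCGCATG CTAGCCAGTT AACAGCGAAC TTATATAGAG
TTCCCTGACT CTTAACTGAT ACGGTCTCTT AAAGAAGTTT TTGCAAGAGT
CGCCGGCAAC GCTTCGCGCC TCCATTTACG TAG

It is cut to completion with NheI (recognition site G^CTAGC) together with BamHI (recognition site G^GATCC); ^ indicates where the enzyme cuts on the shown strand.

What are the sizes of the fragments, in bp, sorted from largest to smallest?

NheI sites (GCTAGC) start at positions 87, 120.
NheI cuts after the first base of each site, so after positions 87, 120.
The BamHI site (GGATCC) starts at position 72.
BamHI cuts after the first base of each site, so after position 72.
Combined cut positions: 72, 87, 120.
Circular molecule, 3 cuts → 3 fragments:
  73–87 → 15 bp
  88–120 → 33 bp
  121–233 then 1–72 → 113 + 72 = 185 bp
Sorted largest to smallest: 185, 33, 15 bp.

185, 33, 15 bp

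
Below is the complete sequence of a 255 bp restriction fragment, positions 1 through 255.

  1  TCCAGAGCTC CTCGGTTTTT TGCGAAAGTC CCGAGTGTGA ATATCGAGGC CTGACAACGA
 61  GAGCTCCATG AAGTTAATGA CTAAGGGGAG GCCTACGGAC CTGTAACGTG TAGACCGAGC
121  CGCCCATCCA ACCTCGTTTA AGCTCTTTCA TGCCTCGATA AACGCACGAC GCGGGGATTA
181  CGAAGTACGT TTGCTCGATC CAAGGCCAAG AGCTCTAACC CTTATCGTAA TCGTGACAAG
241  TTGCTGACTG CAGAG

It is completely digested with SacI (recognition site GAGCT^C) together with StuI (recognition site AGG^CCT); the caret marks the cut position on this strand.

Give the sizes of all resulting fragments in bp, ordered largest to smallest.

123, 41, 40, 26, 16, 9 bp

SacI sites (GAGCTC) start at positions 5, 61, 210.
SacI cuts after base 5 of each site (before the last base), so after positions 9, 65, 214.
StuI sites (AGGCCT) start at positions 47, 89.
StuI cuts after base 3 of each site, so after positions 49, 91.
Combined cut positions: 9, 49, 65, 91, 214.
Linear molecule, 5 cuts → 6 fragments:
  1–9 → 9 bp
  10–49 → 40 bp
  50–65 → 16 bp
  66–91 → 26 bp
  92–214 → 123 bp
  215–255 → 41 bp
Sorted largest to smallest: 123, 41, 40, 26, 16, 9 bp.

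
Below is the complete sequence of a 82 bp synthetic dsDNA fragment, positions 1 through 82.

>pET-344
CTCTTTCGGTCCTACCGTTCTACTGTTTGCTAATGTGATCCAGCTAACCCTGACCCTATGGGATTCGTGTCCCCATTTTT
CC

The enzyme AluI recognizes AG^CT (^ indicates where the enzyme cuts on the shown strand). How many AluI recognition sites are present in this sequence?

AGCT occurs starting at position 42.
AluI cuts at 1 site.

1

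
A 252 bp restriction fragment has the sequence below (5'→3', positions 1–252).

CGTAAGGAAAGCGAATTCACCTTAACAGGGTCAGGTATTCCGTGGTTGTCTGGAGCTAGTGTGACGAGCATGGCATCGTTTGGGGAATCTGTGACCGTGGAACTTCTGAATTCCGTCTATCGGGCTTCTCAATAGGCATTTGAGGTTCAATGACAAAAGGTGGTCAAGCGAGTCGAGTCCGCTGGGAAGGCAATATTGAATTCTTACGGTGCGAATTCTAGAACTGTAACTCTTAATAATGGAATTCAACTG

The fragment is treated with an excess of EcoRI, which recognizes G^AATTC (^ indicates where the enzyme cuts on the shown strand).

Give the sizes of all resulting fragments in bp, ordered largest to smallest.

EcoRI sites (GAATTC) start at positions 13, 108, 198, 213, 242.
EcoRI cuts after the first base of each site, so after positions 13, 108, 198, 213, 242.
Linear molecule, 5 cuts → 6 fragments:
  1–13 → 13 bp
  14–108 → 95 bp
  109–198 → 90 bp
  199–213 → 15 bp
  214–242 → 29 bp
  243–252 → 10 bp
Sorted largest to smallest: 95, 90, 29, 15, 13, 10 bp.

95, 90, 29, 15, 13, 10 bp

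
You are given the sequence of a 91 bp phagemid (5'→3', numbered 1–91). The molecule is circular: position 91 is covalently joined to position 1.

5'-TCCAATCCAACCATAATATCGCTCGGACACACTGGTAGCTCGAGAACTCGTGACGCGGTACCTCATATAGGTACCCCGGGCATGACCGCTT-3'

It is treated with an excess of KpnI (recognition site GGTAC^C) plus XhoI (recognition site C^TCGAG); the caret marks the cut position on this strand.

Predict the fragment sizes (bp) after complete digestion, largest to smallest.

KpnI sites (GGTACC) start at positions 57, 70.
KpnI cuts after base 5 of each site (before the last base), so after positions 61, 74.
The XhoI site (CTCGAG) starts at position 39.
XhoI cuts after the first base of each site, so after position 39.
Combined cut positions: 39, 61, 74.
Circular molecule, 3 cuts → 3 fragments:
  40–61 → 22 bp
  62–74 → 13 bp
  75–91 then 1–39 → 17 + 39 = 56 bp
Sorted largest to smallest: 56, 22, 13 bp.

56, 22, 13 bp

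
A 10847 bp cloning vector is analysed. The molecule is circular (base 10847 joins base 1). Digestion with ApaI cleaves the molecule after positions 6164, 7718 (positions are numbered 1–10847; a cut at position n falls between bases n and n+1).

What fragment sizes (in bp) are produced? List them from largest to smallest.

9293, 1554 bp

Circular molecule, 2 cuts → 2 fragments:
  7718 − 6164 = 1554 bp
  wrap: 10847 − 7718 + 6164 = 9293 bp
Sorted largest to smallest: 9293, 1554 bp.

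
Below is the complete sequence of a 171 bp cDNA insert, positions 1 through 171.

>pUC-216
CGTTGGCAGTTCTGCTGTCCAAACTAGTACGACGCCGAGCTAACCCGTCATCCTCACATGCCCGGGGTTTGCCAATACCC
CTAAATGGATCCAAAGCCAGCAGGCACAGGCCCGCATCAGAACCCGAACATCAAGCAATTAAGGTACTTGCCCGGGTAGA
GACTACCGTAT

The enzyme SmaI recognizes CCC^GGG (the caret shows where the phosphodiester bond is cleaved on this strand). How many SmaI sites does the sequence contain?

CCCGGG occurs starting at positions 61, 151.
SmaI cuts at 2 sites.

2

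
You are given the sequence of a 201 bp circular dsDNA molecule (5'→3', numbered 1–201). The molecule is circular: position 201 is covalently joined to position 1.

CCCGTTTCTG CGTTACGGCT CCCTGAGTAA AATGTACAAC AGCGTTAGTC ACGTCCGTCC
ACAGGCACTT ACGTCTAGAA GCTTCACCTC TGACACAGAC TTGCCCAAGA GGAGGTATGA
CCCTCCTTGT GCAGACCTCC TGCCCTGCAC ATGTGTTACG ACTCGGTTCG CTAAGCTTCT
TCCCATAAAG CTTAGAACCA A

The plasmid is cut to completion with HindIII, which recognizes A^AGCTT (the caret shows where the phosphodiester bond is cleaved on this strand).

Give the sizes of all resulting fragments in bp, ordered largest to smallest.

HindIII sites (AAGCTT) start at positions 79, 173, 188.
HindIII cuts after the first base of each site, so after positions 79, 173, 188.
Circular molecule, 3 cuts → 3 fragments:
  80–173 → 94 bp
  174–188 → 15 bp
  189–201 then 1–79 → 13 + 79 = 92 bp
Sorted largest to smallest: 94, 92, 15 bp.

94, 92, 15 bp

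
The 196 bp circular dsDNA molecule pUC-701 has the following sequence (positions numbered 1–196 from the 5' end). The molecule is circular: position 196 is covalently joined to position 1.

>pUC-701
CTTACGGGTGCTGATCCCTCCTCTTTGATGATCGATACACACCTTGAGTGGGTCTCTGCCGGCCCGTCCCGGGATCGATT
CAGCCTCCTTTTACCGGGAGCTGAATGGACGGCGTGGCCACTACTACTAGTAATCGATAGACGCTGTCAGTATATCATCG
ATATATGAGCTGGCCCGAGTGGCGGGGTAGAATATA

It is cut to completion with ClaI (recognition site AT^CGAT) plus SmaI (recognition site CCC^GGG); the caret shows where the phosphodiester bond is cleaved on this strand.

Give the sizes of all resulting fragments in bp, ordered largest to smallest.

ClaI sites (ATCGAT) start at positions 31, 74, 133, 157.
ClaI cuts after base 2 of each site, so after positions 32, 75, 134, 158.
The SmaI site (CCCGGG) starts at position 68.
SmaI cuts after base 3 of each site, so after position 70.
Combined cut positions: 32, 70, 75, 134, 158.
Circular molecule, 5 cuts → 5 fragments:
  33–70 → 38 bp
  71–75 → 5 bp
  76–134 → 59 bp
  135–158 → 24 bp
  159–196 then 1–32 → 38 + 32 = 70 bp
Sorted largest to smallest: 70, 59, 38, 24, 5 bp.

70, 59, 38, 24, 5 bp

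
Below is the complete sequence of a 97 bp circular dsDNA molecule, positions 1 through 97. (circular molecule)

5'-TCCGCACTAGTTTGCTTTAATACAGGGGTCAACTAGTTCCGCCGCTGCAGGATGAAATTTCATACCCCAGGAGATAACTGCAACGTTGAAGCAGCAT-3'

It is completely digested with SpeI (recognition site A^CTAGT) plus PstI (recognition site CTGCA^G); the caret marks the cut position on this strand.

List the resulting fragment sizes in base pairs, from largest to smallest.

SpeI sites (ACTAGT) start at positions 6, 32.
SpeI cuts after the first base of each site, so after positions 6, 32.
The PstI site (CTGCAG) starts at position 45.
PstI cuts after base 5 of each site (before the last base), so after position 49.
Combined cut positions: 6, 32, 49.
Circular molecule, 3 cuts → 3 fragments:
  7–32 → 26 bp
  33–49 → 17 bp
  50–97 then 1–6 → 48 + 6 = 54 bp
Sorted largest to smallest: 54, 26, 17 bp.

54, 26, 17 bp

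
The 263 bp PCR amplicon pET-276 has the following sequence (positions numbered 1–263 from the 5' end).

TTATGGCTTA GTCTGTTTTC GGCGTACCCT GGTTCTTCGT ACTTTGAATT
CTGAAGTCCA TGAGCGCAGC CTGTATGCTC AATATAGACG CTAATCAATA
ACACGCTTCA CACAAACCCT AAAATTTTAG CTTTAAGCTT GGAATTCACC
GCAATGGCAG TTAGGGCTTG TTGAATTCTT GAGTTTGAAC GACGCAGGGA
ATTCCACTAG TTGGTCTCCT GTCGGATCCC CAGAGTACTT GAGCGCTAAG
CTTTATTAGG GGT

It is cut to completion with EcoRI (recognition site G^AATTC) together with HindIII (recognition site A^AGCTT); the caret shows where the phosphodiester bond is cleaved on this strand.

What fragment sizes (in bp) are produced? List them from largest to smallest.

EcoRI sites (GAATTC) start at positions 46, 142, 173, 199.
EcoRI cuts after the first base of each site, so after positions 46, 142, 173, 199.
HindIII sites (AAGCTT) start at positions 135, 248.
HindIII cuts after the first base of each site, so after positions 135, 248.
Combined cut positions: 46, 135, 142, 173, 199, 248.
Linear molecule, 6 cuts → 7 fragments:
  1–46 → 46 bp
  47–135 → 89 bp
  136–142 → 7 bp
  143–173 → 31 bp
  174–199 → 26 bp
  200–248 → 49 bp
  249–263 → 15 bp
Sorted largest to smallest: 89, 49, 46, 31, 26, 15, 7 bp.

89, 49, 46, 31, 26, 15, 7 bp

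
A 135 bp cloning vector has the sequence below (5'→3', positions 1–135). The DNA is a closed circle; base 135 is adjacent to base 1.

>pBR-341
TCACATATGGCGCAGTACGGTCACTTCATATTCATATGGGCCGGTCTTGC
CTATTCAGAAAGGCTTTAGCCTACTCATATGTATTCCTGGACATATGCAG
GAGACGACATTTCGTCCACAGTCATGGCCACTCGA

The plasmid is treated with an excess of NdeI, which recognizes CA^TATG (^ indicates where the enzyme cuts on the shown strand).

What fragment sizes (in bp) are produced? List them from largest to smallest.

NdeI sites (CATATG) start at positions 4, 33, 76, 92.
NdeI cuts after base 2 of each site, so after positions 5, 34, 77, 93.
Circular molecule, 4 cuts → 4 fragments:
  6–34 → 29 bp
  35–77 → 43 bp
  78–93 → 16 bp
  94–135 then 1–5 → 42 + 5 = 47 bp
Sorted largest to smallest: 47, 43, 29, 16 bp.

47, 43, 29, 16 bp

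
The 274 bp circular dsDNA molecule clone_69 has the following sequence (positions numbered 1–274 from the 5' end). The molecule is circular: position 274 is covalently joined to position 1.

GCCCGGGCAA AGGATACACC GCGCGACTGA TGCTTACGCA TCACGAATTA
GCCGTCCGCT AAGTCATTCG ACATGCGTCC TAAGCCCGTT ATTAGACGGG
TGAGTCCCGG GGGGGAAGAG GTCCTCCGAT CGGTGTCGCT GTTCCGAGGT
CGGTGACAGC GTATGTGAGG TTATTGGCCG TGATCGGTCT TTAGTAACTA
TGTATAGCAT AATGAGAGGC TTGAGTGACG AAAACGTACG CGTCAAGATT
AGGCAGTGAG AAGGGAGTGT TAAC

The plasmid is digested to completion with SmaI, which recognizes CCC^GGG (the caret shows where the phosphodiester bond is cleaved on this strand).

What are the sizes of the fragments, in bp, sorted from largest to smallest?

SmaI sites (CCCGGG) start at positions 2, 106.
SmaI cuts after base 3 of each site, so after positions 4, 108.
Circular molecule, 2 cuts → 2 fragments:
  5–108 → 104 bp
  109–274 then 1–4 → 166 + 4 = 170 bp
Sorted largest to smallest: 170, 104 bp.

170, 104 bp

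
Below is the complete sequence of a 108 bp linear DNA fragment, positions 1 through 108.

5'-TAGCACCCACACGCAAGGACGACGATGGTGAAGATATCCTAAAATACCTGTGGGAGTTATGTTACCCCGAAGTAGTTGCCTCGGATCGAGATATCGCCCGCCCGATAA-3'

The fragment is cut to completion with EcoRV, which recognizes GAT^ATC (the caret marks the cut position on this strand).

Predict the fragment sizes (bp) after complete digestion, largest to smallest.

EcoRV sites (GATATC) start at positions 33, 90.
EcoRV cuts after base 3 of each site, so after positions 35, 92.
Linear molecule, 2 cuts → 3 fragments:
  1–35 → 35 bp
  36–92 → 57 bp
  93–108 → 16 bp
Sorted largest to smallest: 57, 35, 16 bp.

57, 35, 16 bp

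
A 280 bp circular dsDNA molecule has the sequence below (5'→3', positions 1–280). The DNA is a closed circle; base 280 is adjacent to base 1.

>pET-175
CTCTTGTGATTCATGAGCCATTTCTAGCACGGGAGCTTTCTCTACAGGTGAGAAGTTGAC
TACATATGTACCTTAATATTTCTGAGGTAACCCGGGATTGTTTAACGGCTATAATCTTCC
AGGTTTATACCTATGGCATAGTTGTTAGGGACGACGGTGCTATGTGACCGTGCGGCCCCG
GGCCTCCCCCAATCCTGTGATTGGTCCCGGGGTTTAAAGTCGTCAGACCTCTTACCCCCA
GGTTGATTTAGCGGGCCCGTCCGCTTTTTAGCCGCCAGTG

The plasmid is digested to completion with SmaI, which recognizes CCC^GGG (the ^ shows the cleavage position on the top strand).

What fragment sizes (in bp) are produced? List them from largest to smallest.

165, 86, 29 bp

SmaI sites (CCCGGG) start at positions 91, 177, 206.
SmaI cuts after base 3 of each site, so after positions 93, 179, 208.
Circular molecule, 3 cuts → 3 fragments:
  94–179 → 86 bp
  180–208 → 29 bp
  209–280 then 1–93 → 72 + 93 = 165 bp
Sorted largest to smallest: 165, 86, 29 bp.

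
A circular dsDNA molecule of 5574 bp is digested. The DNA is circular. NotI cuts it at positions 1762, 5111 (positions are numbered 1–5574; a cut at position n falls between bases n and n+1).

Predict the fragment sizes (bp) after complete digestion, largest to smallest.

3349, 2225 bp

Circular molecule, 2 cuts → 2 fragments:
  5111 − 1762 = 3349 bp
  wrap: 5574 − 5111 + 1762 = 2225 bp
Sorted largest to smallest: 3349, 2225 bp.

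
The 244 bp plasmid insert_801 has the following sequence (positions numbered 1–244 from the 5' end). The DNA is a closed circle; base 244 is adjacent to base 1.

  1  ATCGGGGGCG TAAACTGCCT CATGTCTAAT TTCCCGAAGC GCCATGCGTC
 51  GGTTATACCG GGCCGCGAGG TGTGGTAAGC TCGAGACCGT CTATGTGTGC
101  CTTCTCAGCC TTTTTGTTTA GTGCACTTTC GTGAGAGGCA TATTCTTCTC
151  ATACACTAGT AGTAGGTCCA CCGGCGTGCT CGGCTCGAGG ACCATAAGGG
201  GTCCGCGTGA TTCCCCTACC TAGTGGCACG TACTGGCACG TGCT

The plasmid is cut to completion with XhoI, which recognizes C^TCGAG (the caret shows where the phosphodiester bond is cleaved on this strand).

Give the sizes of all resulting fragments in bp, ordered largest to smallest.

140, 104 bp

XhoI sites (CTCGAG) start at positions 80, 184.
XhoI cuts after the first base of each site, so after positions 80, 184.
Circular molecule, 2 cuts → 2 fragments:
  81–184 → 104 bp
  185–244 then 1–80 → 60 + 80 = 140 bp
Sorted largest to smallest: 140, 104 bp.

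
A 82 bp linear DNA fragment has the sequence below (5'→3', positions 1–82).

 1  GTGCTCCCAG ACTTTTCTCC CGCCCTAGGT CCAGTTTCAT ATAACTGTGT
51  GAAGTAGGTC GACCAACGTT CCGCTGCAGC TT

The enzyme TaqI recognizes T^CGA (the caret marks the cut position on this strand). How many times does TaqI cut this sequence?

1

TCGA occurs starting at position 59.
TaqI cuts at 1 site.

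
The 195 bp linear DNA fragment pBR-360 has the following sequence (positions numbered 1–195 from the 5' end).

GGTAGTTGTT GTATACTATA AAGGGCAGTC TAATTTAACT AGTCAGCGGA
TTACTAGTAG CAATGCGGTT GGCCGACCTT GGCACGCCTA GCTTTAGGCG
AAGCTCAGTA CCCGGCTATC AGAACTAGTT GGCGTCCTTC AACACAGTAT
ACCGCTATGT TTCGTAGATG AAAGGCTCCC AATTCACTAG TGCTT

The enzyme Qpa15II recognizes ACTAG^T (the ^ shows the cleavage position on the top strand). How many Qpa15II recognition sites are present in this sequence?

ACTAGT occurs starting at positions 38, 53, 124, 186.
Qpa15II cuts at 4 sites.

4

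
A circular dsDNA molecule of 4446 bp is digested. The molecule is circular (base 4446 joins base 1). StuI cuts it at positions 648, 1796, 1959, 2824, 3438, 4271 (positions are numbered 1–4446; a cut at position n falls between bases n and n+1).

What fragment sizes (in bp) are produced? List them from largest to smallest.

Circular molecule, 6 cuts → 6 fragments:
  1796 − 648 = 1148 bp
  1959 − 1796 = 163 bp
  2824 − 1959 = 865 bp
  3438 − 2824 = 614 bp
  4271 − 3438 = 833 bp
  wrap: 4446 − 4271 + 648 = 823 bp
Sorted largest to smallest: 1148, 865, 833, 823, 614, 163 bp.

1148, 865, 833, 823, 614, 163 bp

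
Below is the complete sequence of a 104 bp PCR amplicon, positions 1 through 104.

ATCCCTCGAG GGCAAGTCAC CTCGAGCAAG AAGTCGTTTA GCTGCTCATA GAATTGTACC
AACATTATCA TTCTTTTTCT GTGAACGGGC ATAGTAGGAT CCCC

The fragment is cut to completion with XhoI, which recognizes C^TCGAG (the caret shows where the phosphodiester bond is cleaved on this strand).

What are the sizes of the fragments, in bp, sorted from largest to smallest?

83, 16, 5 bp

XhoI sites (CTCGAG) start at positions 5, 21.
XhoI cuts after the first base of each site, so after positions 5, 21.
Linear molecule, 2 cuts → 3 fragments:
  1–5 → 5 bp
  6–21 → 16 bp
  22–104 → 83 bp
Sorted largest to smallest: 83, 16, 5 bp.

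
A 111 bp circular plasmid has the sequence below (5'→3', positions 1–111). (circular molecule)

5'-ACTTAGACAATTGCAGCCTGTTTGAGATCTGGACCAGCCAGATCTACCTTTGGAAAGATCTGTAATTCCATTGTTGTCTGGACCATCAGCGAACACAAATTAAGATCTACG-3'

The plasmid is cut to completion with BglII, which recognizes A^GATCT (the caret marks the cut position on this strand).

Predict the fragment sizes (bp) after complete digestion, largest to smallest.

BglII sites (AGATCT) start at positions 25, 40, 56, 103.
BglII cuts after the first base of each site, so after positions 25, 40, 56, 103.
Circular molecule, 4 cuts → 4 fragments:
  26–40 → 15 bp
  41–56 → 16 bp
  57–103 → 47 bp
  104–111 then 1–25 → 8 + 25 = 33 bp
Sorted largest to smallest: 47, 33, 16, 15 bp.

47, 33, 16, 15 bp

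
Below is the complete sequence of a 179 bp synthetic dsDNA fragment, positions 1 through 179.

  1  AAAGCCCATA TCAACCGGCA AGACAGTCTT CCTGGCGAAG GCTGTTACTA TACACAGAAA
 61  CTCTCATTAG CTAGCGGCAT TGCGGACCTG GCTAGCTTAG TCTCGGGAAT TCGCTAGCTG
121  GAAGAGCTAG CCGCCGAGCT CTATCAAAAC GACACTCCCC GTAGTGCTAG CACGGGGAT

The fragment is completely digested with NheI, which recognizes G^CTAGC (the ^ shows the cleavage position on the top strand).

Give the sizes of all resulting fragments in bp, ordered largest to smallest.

NheI sites (GCTAGC) start at positions 70, 91, 113, 126, 166.
NheI cuts after the first base of each site, so after positions 70, 91, 113, 126, 166.
Linear molecule, 5 cuts → 6 fragments:
  1–70 → 70 bp
  71–91 → 21 bp
  92–113 → 22 bp
  114–126 → 13 bp
  127–166 → 40 bp
  167–179 → 13 bp
Sorted largest to smallest: 70, 40, 22, 21, 13, 13 bp.

70, 40, 22, 21, 13, 13 bp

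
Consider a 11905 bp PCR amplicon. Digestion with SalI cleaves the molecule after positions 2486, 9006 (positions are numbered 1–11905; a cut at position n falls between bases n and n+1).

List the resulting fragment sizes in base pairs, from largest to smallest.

Linear molecule, 2 cuts → 3 fragments:
  2486 − 0 = 2486 bp
  9006 − 2486 = 6520 bp
  11905 − 9006 = 2899 bp
Sorted largest to smallest: 6520, 2899, 2486 bp.

6520, 2899, 2486 bp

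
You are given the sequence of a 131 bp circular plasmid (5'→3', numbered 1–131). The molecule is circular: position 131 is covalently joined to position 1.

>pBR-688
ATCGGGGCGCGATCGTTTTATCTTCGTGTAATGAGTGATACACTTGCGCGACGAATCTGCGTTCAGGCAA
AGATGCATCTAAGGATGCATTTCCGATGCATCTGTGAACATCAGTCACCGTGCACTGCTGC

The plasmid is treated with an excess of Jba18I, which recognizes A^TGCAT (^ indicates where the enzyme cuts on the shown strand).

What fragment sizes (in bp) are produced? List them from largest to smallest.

108, 12, 11 bp

Jba18I sites (ATGCAT) start at positions 73, 85, 96.
Jba18I cuts after the first base of each site, so after positions 73, 85, 96.
Circular molecule, 3 cuts → 3 fragments:
  74–85 → 12 bp
  86–96 → 11 bp
  97–131 then 1–73 → 35 + 73 = 108 bp
Sorted largest to smallest: 108, 12, 11 bp.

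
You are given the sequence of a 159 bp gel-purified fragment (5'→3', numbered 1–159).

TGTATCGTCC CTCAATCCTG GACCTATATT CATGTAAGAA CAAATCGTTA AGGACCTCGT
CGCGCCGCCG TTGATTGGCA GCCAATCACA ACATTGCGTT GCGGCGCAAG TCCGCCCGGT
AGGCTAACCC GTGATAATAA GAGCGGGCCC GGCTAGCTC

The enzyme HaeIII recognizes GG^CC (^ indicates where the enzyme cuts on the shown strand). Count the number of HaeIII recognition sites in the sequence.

GGCC occurs starting at position 146.
HaeIII cuts at 1 site.

1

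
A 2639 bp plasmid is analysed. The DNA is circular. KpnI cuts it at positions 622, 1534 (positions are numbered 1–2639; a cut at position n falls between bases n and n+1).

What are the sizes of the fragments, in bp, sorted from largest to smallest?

Circular molecule, 2 cuts → 2 fragments:
  1534 − 622 = 912 bp
  wrap: 2639 − 1534 + 622 = 1727 bp
Sorted largest to smallest: 1727, 912 bp.

1727, 912 bp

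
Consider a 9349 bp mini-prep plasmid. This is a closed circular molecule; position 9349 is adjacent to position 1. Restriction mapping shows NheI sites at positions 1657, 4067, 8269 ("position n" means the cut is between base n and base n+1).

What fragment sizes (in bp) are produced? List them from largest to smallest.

Circular molecule, 3 cuts → 3 fragments:
  4067 − 1657 = 2410 bp
  8269 − 4067 = 4202 bp
  wrap: 9349 − 8269 + 1657 = 2737 bp
Sorted largest to smallest: 4202, 2737, 2410 bp.

4202, 2737, 2410 bp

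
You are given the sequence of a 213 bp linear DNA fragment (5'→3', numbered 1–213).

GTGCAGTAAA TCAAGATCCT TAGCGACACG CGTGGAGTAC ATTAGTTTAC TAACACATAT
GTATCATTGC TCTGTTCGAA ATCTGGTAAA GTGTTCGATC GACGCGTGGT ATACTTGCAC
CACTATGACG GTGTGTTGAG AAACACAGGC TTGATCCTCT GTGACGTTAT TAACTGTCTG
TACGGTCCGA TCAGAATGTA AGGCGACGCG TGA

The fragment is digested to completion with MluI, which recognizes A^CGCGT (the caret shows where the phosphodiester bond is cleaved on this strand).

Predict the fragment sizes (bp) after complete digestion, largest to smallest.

104, 74, 28, 7 bp

MluI sites (ACGCGT) start at positions 28, 102, 206.
MluI cuts after the first base of each site, so after positions 28, 102, 206.
Linear molecule, 3 cuts → 4 fragments:
  1–28 → 28 bp
  29–102 → 74 bp
  103–206 → 104 bp
  207–213 → 7 bp
Sorted largest to smallest: 104, 74, 28, 7 bp.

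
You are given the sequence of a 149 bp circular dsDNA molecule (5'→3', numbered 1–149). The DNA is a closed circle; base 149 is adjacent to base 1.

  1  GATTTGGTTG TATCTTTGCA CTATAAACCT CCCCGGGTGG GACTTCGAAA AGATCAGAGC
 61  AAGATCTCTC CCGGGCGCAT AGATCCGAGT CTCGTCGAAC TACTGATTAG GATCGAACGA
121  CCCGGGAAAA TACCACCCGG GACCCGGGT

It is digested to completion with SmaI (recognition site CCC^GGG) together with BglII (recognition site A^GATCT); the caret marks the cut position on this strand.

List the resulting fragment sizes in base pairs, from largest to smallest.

51, 38, 28, 15, 10, 7 bp

SmaI sites (CCCGGG) start at positions 32, 70, 121, 136, 143.
SmaI cuts after base 3 of each site, so after positions 34, 72, 123, 138, 145.
The BglII site (AGATCT) starts at position 62.
BglII cuts after the first base of each site, so after position 62.
Combined cut positions: 34, 62, 72, 123, 138, 145.
Circular molecule, 6 cuts → 6 fragments:
  35–62 → 28 bp
  63–72 → 10 bp
  73–123 → 51 bp
  124–138 → 15 bp
  139–145 → 7 bp
  146–149 then 1–34 → 4 + 34 = 38 bp
Sorted largest to smallest: 51, 38, 28, 15, 10, 7 bp.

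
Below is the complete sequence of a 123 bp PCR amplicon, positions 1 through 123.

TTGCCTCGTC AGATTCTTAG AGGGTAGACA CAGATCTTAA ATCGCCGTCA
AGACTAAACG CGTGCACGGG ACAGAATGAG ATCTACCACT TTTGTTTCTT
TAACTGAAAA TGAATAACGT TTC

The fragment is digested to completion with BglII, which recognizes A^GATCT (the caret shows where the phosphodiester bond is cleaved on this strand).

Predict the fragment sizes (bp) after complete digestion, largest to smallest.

47, 44, 32 bp

BglII sites (AGATCT) start at positions 32, 79.
BglII cuts after the first base of each site, so after positions 32, 79.
Linear molecule, 2 cuts → 3 fragments:
  1–32 → 32 bp
  33–79 → 47 bp
  80–123 → 44 bp
Sorted largest to smallest: 47, 44, 32 bp.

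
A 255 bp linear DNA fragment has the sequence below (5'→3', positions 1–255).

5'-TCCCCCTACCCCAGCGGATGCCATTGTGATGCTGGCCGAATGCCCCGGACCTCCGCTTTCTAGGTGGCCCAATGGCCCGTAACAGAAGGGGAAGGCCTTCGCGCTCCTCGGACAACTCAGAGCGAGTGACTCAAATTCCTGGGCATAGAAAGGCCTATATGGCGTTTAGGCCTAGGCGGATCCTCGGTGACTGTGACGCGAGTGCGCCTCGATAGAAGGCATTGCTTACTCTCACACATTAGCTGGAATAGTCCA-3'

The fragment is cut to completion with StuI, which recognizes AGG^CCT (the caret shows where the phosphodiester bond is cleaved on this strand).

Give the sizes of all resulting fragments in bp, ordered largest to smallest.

StuI sites (AGGCCT) start at positions 93, 151, 168.
StuI cuts after base 3 of each site, so after positions 95, 153, 170.
Linear molecule, 3 cuts → 4 fragments:
  1–95 → 95 bp
  96–153 → 58 bp
  154–170 → 17 bp
  171–255 → 85 bp
Sorted largest to smallest: 95, 85, 58, 17 bp.

95, 85, 58, 17 bp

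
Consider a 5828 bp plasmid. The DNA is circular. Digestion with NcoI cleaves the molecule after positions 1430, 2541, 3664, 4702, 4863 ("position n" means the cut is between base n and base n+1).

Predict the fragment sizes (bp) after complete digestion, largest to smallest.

Circular molecule, 5 cuts → 5 fragments:
  2541 − 1430 = 1111 bp
  3664 − 2541 = 1123 bp
  4702 − 3664 = 1038 bp
  4863 − 4702 = 161 bp
  wrap: 5828 − 4863 + 1430 = 2395 bp
Sorted largest to smallest: 2395, 1123, 1111, 1038, 161 bp.

2395, 1123, 1111, 1038, 161 bp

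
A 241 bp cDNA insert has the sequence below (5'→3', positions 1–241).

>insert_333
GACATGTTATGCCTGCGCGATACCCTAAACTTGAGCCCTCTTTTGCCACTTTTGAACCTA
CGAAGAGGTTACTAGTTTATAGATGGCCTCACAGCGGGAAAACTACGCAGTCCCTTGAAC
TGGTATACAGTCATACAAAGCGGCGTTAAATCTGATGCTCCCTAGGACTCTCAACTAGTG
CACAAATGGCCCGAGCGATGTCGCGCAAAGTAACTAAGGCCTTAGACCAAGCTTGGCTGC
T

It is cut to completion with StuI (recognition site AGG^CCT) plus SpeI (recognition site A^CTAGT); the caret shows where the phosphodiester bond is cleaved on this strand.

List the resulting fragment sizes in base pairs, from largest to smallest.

The StuI site (AGGCCT) starts at position 217.
StuI cuts after base 3 of each site, so after position 219.
SpeI sites (ACTAGT) start at positions 71, 174.
SpeI cuts after the first base of each site, so after positions 71, 174.
Combined cut positions: 71, 174, 219.
Linear molecule, 3 cuts → 4 fragments:
  1–71 → 71 bp
  72–174 → 103 bp
  175–219 → 45 bp
  220–241 → 22 bp
Sorted largest to smallest: 103, 71, 45, 22 bp.

103, 71, 45, 22 bp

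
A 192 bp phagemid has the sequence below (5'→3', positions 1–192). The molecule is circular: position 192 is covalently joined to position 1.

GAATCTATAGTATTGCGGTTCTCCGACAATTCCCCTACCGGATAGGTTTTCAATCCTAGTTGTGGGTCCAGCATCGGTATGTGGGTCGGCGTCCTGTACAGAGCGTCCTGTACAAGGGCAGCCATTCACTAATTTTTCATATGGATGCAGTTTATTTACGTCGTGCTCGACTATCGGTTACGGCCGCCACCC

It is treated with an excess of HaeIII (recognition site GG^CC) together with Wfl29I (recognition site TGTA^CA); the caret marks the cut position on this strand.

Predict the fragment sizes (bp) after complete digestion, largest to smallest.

107, 71, 14 bp

The HaeIII site (GGCC) starts at position 182.
HaeIII cuts after base 2 of each site, so after position 183.
Wfl29I sites (TGTACA) start at positions 95, 109.
Wfl29I cuts after base 4 of each site, so after positions 98, 112.
Combined cut positions: 98, 112, 183.
Circular molecule, 3 cuts → 3 fragments:
  99–112 → 14 bp
  113–183 → 71 bp
  184–192 then 1–98 → 9 + 98 = 107 bp
Sorted largest to smallest: 107, 71, 14 bp.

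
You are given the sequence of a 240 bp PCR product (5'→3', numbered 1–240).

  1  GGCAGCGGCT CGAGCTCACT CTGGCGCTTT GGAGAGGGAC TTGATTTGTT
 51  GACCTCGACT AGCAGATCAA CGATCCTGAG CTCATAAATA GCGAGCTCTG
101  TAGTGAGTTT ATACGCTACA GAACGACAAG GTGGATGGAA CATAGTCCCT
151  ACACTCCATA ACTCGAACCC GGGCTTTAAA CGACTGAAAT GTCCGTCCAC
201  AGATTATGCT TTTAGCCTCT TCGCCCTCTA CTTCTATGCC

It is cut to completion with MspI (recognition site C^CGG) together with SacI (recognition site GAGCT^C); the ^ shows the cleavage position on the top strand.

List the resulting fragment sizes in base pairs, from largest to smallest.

The MspI site (CCGG) starts at position 169.
MspI cuts after the first base of each site, so after position 169.
SacI sites (GAGCTC) start at positions 12, 78, 93.
SacI cuts after base 5 of each site (before the last base), so after positions 16, 82, 97.
Combined cut positions: 16, 82, 97, 169.
Linear molecule, 4 cuts → 5 fragments:
  1–16 → 16 bp
  17–82 → 66 bp
  83–97 → 15 bp
  98–169 → 72 bp
  170–240 → 71 bp
Sorted largest to smallest: 72, 71, 66, 16, 15 bp.

72, 71, 66, 16, 15 bp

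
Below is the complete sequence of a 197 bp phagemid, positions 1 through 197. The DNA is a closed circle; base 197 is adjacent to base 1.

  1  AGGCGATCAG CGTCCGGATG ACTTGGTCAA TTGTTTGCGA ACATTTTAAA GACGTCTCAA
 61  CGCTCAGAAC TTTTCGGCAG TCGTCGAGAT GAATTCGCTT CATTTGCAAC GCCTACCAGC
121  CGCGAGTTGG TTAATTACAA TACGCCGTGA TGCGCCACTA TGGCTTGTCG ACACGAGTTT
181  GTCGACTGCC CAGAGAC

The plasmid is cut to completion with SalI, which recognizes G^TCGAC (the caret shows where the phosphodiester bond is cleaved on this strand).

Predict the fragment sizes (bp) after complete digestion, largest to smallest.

SalI sites (GTCGAC) start at positions 167, 181.
SalI cuts after the first base of each site, so after positions 167, 181.
Circular molecule, 2 cuts → 2 fragments:
  168–181 → 14 bp
  182–197 then 1–167 → 16 + 167 = 183 bp
Sorted largest to smallest: 183, 14 bp.

183, 14 bp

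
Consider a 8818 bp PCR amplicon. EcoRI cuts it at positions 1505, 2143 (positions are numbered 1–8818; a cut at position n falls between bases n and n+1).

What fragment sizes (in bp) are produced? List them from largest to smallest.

Linear molecule, 2 cuts → 3 fragments:
  1505 − 0 = 1505 bp
  2143 − 1505 = 638 bp
  8818 − 2143 = 6675 bp
Sorted largest to smallest: 6675, 1505, 638 bp.

6675, 1505, 638 bp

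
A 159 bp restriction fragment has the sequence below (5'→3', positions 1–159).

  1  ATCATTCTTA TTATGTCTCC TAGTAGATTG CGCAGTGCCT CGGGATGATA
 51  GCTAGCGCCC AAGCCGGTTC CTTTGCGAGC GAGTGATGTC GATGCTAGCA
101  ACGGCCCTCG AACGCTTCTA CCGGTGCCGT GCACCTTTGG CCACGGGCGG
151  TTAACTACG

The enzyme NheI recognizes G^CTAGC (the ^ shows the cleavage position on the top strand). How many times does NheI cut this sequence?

2

GCTAGC occurs starting at positions 51, 94.
NheI cuts at 2 sites.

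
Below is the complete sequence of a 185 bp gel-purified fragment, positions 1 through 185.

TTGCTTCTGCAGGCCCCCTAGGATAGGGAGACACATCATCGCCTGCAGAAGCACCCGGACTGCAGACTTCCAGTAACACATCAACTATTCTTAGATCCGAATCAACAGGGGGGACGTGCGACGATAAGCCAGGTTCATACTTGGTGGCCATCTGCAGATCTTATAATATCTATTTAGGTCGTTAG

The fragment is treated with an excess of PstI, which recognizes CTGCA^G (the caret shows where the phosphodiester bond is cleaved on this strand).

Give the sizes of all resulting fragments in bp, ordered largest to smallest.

92, 36, 29, 17, 11 bp

PstI sites (CTGCAG) start at positions 7, 43, 60, 152.
PstI cuts after base 5 of each site (before the last base), so after positions 11, 47, 64, 156.
Linear molecule, 4 cuts → 5 fragments:
  1–11 → 11 bp
  12–47 → 36 bp
  48–64 → 17 bp
  65–156 → 92 bp
  157–185 → 29 bp
Sorted largest to smallest: 92, 36, 29, 17, 11 bp.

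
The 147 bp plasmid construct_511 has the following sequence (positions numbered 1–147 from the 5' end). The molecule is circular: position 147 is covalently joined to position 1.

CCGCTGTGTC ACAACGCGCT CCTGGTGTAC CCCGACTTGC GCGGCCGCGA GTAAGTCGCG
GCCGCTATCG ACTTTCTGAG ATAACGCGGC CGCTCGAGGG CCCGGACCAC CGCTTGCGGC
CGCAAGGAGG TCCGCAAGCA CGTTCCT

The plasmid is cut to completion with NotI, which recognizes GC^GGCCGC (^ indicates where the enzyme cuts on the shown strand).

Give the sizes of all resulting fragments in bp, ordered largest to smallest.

NotI sites (GCGGCCGC) start at positions 41, 58, 86, 116.
NotI cuts after base 2 of each site, so after positions 42, 59, 87, 117.
Circular molecule, 4 cuts → 4 fragments:
  43–59 → 17 bp
  60–87 → 28 bp
  88–117 → 30 bp
  118–147 then 1–42 → 30 + 42 = 72 bp
Sorted largest to smallest: 72, 30, 28, 17 bp.

72, 30, 28, 17 bp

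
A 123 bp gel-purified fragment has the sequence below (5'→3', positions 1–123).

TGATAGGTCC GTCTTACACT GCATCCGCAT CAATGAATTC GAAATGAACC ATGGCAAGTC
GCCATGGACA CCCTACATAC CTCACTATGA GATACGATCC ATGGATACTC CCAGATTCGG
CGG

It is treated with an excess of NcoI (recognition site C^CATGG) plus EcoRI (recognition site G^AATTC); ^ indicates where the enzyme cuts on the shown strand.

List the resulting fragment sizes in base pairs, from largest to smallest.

NcoI sites (CCATGG) start at positions 49, 62, 99.
NcoI cuts after the first base of each site, so after positions 49, 62, 99.
The EcoRI site (GAATTC) starts at position 35.
EcoRI cuts after the first base of each site, so after position 35.
Combined cut positions: 35, 49, 62, 99.
Linear molecule, 4 cuts → 5 fragments:
  1–35 → 35 bp
  36–49 → 14 bp
  50–62 → 13 bp
  63–99 → 37 bp
  100–123 → 24 bp
Sorted largest to smallest: 37, 35, 24, 14, 13 bp.

37, 35, 24, 14, 13 bp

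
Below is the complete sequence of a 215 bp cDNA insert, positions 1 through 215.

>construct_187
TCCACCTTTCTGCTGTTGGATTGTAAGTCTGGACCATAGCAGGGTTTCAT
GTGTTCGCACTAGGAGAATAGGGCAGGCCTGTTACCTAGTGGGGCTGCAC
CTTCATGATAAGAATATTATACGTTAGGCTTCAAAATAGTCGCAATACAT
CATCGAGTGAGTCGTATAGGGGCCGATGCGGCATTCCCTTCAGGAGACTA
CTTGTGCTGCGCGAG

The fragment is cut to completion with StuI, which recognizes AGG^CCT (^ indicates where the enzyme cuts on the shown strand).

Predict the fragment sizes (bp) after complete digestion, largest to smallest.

The StuI site (AGGCCT) starts at position 75.
StuI cuts after base 3 of each site, so after position 77.
Linear molecule, 1 cut → 2 fragments:
  1–77 → 77 bp
  78–215 → 138 bp
Sorted largest to smallest: 138, 77 bp.

138, 77 bp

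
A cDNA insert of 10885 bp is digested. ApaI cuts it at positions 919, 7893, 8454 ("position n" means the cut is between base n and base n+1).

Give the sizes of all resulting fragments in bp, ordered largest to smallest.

Linear molecule, 3 cuts → 4 fragments:
  919 − 0 = 919 bp
  7893 − 919 = 6974 bp
  8454 − 7893 = 561 bp
  10885 − 8454 = 2431 bp
Sorted largest to smallest: 6974, 2431, 919, 561 bp.

6974, 2431, 919, 561 bp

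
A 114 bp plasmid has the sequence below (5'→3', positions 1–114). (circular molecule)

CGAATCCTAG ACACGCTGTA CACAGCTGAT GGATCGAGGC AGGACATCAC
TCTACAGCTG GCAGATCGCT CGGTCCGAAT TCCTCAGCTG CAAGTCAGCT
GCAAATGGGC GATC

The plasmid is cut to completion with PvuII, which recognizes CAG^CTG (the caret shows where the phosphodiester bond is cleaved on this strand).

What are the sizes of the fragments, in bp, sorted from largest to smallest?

PvuII sites (CAGCTG) start at positions 23, 55, 85, 96.
PvuII cuts after base 3 of each site, so after positions 25, 57, 87, 98.
Circular molecule, 4 cuts → 4 fragments:
  26–57 → 32 bp
  58–87 → 30 bp
  88–98 → 11 bp
  99–114 then 1–25 → 16 + 25 = 41 bp
Sorted largest to smallest: 41, 32, 30, 11 bp.

41, 32, 30, 11 bp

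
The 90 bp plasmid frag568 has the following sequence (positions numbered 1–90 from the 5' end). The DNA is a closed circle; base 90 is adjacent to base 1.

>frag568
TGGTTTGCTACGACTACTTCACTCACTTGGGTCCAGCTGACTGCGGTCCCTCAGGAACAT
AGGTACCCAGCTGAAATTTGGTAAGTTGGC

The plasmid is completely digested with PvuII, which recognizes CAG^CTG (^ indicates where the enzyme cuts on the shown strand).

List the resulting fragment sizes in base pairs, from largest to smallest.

PvuII sites (CAGCTG) start at positions 34, 68.
PvuII cuts after base 3 of each site, so after positions 36, 70.
Circular molecule, 2 cuts → 2 fragments:
  37–70 → 34 bp
  71–90 then 1–36 → 20 + 36 = 56 bp
Sorted largest to smallest: 56, 34 bp.

56, 34 bp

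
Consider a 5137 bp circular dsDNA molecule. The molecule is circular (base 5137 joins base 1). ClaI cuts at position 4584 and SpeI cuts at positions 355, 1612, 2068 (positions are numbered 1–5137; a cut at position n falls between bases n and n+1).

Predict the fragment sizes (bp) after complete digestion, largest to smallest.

Combined cut positions (sorted): 355, 1612, 2068, 4584.
Circular molecule, 4 cuts → 4 fragments:
  1612 − 355 = 1257 bp
  2068 − 1612 = 456 bp
  4584 − 2068 = 2516 bp
  wrap: 5137 − 4584 + 355 = 908 bp
Sorted largest to smallest: 2516, 1257, 908, 456 bp.

2516, 1257, 908, 456 bp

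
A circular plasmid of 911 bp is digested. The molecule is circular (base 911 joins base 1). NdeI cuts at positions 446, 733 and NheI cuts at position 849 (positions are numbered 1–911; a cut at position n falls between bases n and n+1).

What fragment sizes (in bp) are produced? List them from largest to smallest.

Combined cut positions (sorted): 446, 733, 849.
Circular molecule, 3 cuts → 3 fragments:
  733 − 446 = 287 bp
  849 − 733 = 116 bp
  wrap: 911 − 849 + 446 = 508 bp
Sorted largest to smallest: 508, 287, 116 bp.

508, 287, 116 bp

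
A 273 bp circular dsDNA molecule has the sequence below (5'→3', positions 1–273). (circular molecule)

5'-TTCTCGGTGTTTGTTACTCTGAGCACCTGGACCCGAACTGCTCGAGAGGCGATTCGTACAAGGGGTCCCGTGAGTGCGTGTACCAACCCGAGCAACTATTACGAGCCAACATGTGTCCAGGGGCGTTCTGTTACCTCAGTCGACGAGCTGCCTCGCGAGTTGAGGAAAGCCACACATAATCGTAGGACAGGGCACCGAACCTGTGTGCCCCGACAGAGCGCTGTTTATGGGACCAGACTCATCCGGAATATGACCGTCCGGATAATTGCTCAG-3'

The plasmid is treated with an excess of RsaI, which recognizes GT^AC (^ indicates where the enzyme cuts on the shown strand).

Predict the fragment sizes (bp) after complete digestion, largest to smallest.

RsaI sites (GTAC) start at positions 56, 80.
RsaI cuts after base 2 of each site, so after positions 57, 81.
Circular molecule, 2 cuts → 2 fragments:
  58–81 → 24 bp
  82–273 then 1–57 → 192 + 57 = 249 bp
Sorted largest to smallest: 249, 24 bp.

249, 24 bp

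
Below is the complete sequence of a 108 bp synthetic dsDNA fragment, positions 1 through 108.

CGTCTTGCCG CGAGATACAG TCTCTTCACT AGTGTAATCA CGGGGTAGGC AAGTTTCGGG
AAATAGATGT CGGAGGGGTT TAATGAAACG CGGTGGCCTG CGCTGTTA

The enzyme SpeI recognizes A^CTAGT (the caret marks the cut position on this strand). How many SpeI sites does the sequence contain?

1

ACTAGT occurs starting at position 28.
SpeI cuts at 1 site.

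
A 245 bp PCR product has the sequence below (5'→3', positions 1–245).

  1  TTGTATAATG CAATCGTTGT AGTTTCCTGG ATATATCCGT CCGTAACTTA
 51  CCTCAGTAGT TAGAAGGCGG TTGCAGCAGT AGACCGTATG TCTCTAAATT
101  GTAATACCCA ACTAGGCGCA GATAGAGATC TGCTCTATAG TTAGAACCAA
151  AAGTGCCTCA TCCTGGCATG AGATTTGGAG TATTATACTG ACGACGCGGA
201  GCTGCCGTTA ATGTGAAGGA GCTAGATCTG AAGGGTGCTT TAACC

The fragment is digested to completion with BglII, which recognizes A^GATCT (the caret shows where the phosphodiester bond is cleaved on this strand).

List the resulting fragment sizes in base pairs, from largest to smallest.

126, 98, 21 bp

BglII sites (AGATCT) start at positions 126, 224.
BglII cuts after the first base of each site, so after positions 126, 224.
Linear molecule, 2 cuts → 3 fragments:
  1–126 → 126 bp
  127–224 → 98 bp
  225–245 → 21 bp
Sorted largest to smallest: 126, 98, 21 bp.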